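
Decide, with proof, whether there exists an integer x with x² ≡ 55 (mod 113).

No, no such integer exists.

113 is prime, so by Euler's criterion 55 is a square mod 113 iff 55^((113−1)/2) = 55^56 ≡ 1 (mod 113).
Squaring successively (mod 113): 55^2 = 3025 ≡ 87; 55^4 ≡ 87² = 7569 ≡ 111; 55^8 ≡ 111² = 12321 ≡ 4; 55^16 ≡ 4² = 16 ≡ 16; 55^32 ≡ 16² = 256 ≡ 30.
Since 56 = 32 + 16 + 8, 55^56 ≡ 30 · 16 · 4; multiplying out mod 113: 30·16 = 480 ≡ 28, then 28·4 = 112 ≡ 112. Thus 55^56 ≡ 112 ≡ −1 (mod 113).
By Euler's criterion 55 is a quadratic non-residue mod 113: no x satisfies x² ≡ 55 (mod 113).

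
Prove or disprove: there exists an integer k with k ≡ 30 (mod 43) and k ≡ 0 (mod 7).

The moduli 43 and 7 are coprime, so by the Chinese Remainder Theorem a unique solution modulo 301 exists.
Write k = 30 + 43t and require 30 + 43t ≡ 0 (mod 7), i.e. 43t ≡ 5 (mod 7).
43 ≡ 1 (mod 7), so this reads 1t ≡ 5 (mod 7). So t ≡ 5 (mod 7).
Taking t = 5 gives k = 30 + 43·5 = 245.
Indeed 245 ≡ 30 (mod 43) and 245 ≡ 0 (mod 7).

k = 245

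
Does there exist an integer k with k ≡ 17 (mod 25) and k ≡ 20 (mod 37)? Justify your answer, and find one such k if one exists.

Since 25 and 37 share no common factor, CRT says the pair of congruences has a solution (unique mod 925).
Write k = 17 + 25t and require 17 + 25t ≡ 20 (mod 37), i.e. 25t ≡ 3 (mod 37).
Note 25·3 = 75 ≡ 1 (mod 37) (as 75 − 1 = 2·37), so 25⁻¹ ≡ 3.
Multiplying by 3: t ≡ 3·3 = 9 (mod 37).
With t = 9: k = 17 + 25·9 = 242.
Indeed 242 ≡ 17 (mod 25) and 242 ≡ 20 (mod 37).

k = 242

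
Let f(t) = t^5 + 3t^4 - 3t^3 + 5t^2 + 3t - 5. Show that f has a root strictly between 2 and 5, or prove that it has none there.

No.

f(2) = 77 and f(5) = 4760, both positive, so a sign-change argument is unavailable; we show f keeps this sign on the whole interval.
Shift to the endpoint 2: with t = 2 + u (0 < u < 3), one computes f(2 + u) = u^5 + 13u^4 + 61u^3 + 139u^2 + 163u + 77.
All 6 nonzero coefficients of this polynomial in u are positive; hence for u > 0 the value is a sum of positive terms (the constant 77 among them).
Therefore f(t) > 0 throughout (2, 5), and f has no zero there.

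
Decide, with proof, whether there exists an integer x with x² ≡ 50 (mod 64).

No such integer exists.

Reduce modulo 4, which divides 64: we would need x² ≡ 2 (mod 4).
Squares mod 4 repeat after x = 2 (as (−x)² = x²); for x = 0..2 they are 0, 1, 0.
So the quadratic residues mod 4 are {0, 1}, and 2 is not among them.
Hence no integer x has x² ≡ 50 (mod 64).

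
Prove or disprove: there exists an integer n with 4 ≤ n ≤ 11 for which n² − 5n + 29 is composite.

At n = 11: 11² − 5·11 + 29 = 95 = 5·19, which is composite.

n = 11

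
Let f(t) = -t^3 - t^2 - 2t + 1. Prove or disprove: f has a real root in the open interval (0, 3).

f(0) = 1 and f(3) = -41, which have opposite signs.
f is continuous everywhere (it is a polynomial), in particular on [0, 3].
By the Intermediate Value Theorem, f takes the value 0 somewhere in the open interval.

Such a root exists.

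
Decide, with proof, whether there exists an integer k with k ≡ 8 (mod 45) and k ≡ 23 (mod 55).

gcd(45, 55) = 5. A simultaneous solution exists iff 8 ≡ 23 (mod 5); here 8 mod 5 = 3 = 23 mod 5, so it does.
Step through k = 8, 8 + 45, 8 + 2·45, …: the values 8, 53, 98, 143, 188 reduce mod 55 to 8, 53, 43, 33, 23. The value 188 hits 23.
Indeed 188 ≡ 8 (mod 45) and 188 ≡ 23 (mod 55).

k = 188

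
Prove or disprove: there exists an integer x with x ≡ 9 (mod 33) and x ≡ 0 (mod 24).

x = 240

Here gcd(33, 24) = 3, and both 9 and 0 leave remainder 0 mod 3, so the system is consistent.
The integers ≡ 9 (mod 33) are 9, 42, 75, 108, 141, 174, 207, 240, …; their remainders mod 24 are 9, 18, 3, 12, 21, 6, 15, 0, so x = 240 is the first that is ≡ 0 (mod 24).
Check: 240 mod 33 = 9, 240 mod 24 = 0. ✓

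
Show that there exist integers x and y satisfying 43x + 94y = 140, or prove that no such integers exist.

43 and 94 are coprime, so 43x + 94y ranges over all of ℤ.
Euclidean algorithm: 94 = 2·43 + 8, 43 = 5·8 + 3, 8 = 2·3 + 2, 3 = 1·2 + 1, 2 = 2·1 + 0.
Back-substituting, 1 = 3 − 1·2 = 3 − (8 − 2·3) = −8 + 3·3 = −8 + 3·(43 − 5·8) = 3·43 − 16·8 = 3·43 − 16·(94 − 2·43) = −16·94 + 35·43; that is, 43·35 + 94·(-16) = 1.
Scaling by 140 gives the particular solution (x, y) = (4900, -2240).
Subtracting 52·94 from x and adding 52·43 to y gives the tidier solution (12, -4).
Indeed 43·12 + 94·(-4) = 516 − 376 = 140.

x = 12, y = -4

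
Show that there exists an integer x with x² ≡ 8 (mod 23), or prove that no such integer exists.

x = 13

Take x = 13. Then 13² = 169 = 7·23 + 8, so 13² ≡ 8 (mod 23).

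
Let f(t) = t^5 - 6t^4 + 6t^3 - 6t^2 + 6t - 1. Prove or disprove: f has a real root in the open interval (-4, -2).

f(-4) = -3065 and f(-2) = -213, both negative, so a sign-change argument is unavailable; we show f keeps this sign on the whole interval.
Shift to the endpoint -2: with t = -2 − u (0 < u < 2), one computes f(-2 − u) = -u^5 - 16u^4 - 94u^3 - 266u^2 - 374u - 213.
The nonzero coefficients here are all negative, so for u > 0 every term is negative (or zero), and the constant term -213 is strictly negative.
So f is strictly negative on (-4, -2); no root exists in the interval.

f has no root in that interval.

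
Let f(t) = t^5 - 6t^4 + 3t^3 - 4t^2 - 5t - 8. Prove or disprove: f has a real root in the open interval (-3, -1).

f(-3) = -839 and f(-1) = -17, both negative, so a sign-change argument is unavailable; we show f keeps this sign on the whole interval.
Substitute t = -1 − u, where 0 < u < 2 on the interval. Expanding, f(-1 − u) = -u^5 - 11u^4 - 37u^3 - 59u^2 - 41u - 17.
All 6 nonzero coefficients of this polynomial in u are negative; hence for u > 0 the value is a sum of negative terms (the constant -17 among them).
So f is strictly negative on (-3, -1); no root exists in the interval.

No.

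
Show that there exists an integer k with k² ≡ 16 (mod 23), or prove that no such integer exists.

k = 19

k = 19 works: 19² = 361, and 361 − 16 = 345 = 15·23.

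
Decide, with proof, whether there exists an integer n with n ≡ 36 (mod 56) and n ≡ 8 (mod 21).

gcd(56, 21) = 7. A simultaneous solution exists iff 36 ≡ 8 (mod 7); here 36 mod 7 = 1 = 8 mod 7, so it does.
The integers ≡ 36 (mod 56) are 36, 92, …; their remainders mod 21 are 15, 8, so n = 92 is the first that is ≡ 8 (mod 21).
Check: 92 mod 56 = 36, 92 mod 21 = 8. ✓

n = 92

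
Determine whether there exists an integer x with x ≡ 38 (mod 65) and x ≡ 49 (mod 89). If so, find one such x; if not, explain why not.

x = 4588

The moduli 65 and 89 are coprime, so by the Chinese Remainder Theorem a unique solution modulo 5785 exists.
Write x = 38 + 65t and require 38 + 65t ≡ 49 (mod 89), i.e. 65t ≡ 11 (mod 89).
Invert 65 mod 89 by the Euclidean algorithm: 89 = 1·65 + 24, 65 = 2·24 + 17, 24 = 1·17 + 7, 17 = 2·7 + 3, 7 = 2·3 + 1, 3 = 3·1 + 0; back-substituting, 1 = 7 − 2·3 = 7 − 2·(17 − 2·7) = −2·17 + 5·7 = −2·17 + 5·(24 − 1·17) = 5·24 − 7·17 = 5·24 − 7·(65 − 2·24) = −7·65 + 19·24 = −7·65 + 19·(89 − 1·65) = 19·89 − 26·65. Hence 65·(-26) ≡ 1, so 65⁻¹ ≡ -26 ≡ 63 (mod 89).
Multiplying by 63: t ≡ 63·11 = 693 ≡ 70 (mod 89).
With t = 70: x = 38 + 65·70 = 4588.
Verify: 4588 = 70·65 + 38 and 4588 = 51·89 + 49. ✓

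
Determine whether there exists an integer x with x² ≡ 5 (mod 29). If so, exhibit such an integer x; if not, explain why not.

Take x = 11. Then 11² = 121 = 4·29 + 5, so 11² ≡ 5 (mod 29).

x = 11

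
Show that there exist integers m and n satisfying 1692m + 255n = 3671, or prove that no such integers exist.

Any value of 1692m + 255n is a multiple of gcd(1692, 255) = 3.
But 3671 = 3·1223 + 2, so 3 ∤ 3671.
Therefore 1692m + 255n = 3671 has no solution in integers.

No, no such integers exist.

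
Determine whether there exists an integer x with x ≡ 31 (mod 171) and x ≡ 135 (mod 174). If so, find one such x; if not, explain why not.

Reduce both congruences modulo 3, which divides 171 and 174: they say x ≡ 31 (mod 3) and x ≡ 135 (mod 3).
But 31 mod 3 = 1 while 135 mod 3 = 0, a contradiction.
Hence the system has no solution.

There is no such integer.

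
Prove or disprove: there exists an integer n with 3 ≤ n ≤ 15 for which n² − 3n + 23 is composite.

At n = 14: 14² − 3·14 + 23 = 177 = 3·59, which is composite.

n = 14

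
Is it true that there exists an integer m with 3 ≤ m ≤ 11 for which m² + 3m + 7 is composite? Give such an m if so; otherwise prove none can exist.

m = 8

At m = 8: 8² + 3·8 + 7 = 95 = 5·19, which is composite.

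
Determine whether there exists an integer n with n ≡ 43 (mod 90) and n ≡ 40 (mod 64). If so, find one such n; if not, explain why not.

There is no such integer.

gcd(90, 64) = 2. If n ≡ 43 (mod 90) and n ≡ 40 (mod 64), then n ≡ 43 (mod 2) and n ≡ 40 (mod 2).
However 43 ≡ 1 and 40 ≡ 0 (mod 2), and 1 ≠ 0.
Therefore no such n exists.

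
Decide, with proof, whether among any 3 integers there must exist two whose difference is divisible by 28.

Consider the 3 integers 99, 100, 101. They lie in distinct residue classes modulo 28, since 3 ≤ 28.
No two share a residue, so no pair has difference divisible by 28; the claim fails for this set.

No, the set {99, 100, 101} is a counterexample.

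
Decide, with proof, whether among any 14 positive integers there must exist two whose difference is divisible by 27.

No, the set {124, 125, 126, 127, 128, 129, 130, 131, 132, 133, 134, 135, 136, 137} is a counterexample.

Try 14 consecutive integers, 124, 125, …, 137. Their remainders mod 27 are 16, 17, 18, 19, 20, 21, 22, 23, 24, 25, 26, 0, 1, 2 — pairwise different, as any 14 ≤ 27 consecutive integers have distinct residues.
The differences between them range over 1, …, 13, none of which is divisible by 27.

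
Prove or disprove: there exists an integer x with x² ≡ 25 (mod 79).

Take x = 5. Then 5² = 25, and since 0 ≤ 25 < 79 this is already reduced: 5² ≡ 25 (mod 79).

x = 5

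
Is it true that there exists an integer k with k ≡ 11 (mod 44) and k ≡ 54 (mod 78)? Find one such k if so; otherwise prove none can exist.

No, no such integer exists.

gcd(44, 78) = 2. If k ≡ 11 (mod 44) and k ≡ 54 (mod 78), then k ≡ 11 (mod 2) and k ≡ 54 (mod 2).
But 11 mod 2 = 1 while 54 mod 2 = 0, a contradiction.
So no integer satisfies both congruences.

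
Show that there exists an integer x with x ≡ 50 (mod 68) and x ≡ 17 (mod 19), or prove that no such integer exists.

x = 1138

The moduli 68 and 19 are coprime, so by the Chinese Remainder Theorem a unique solution modulo 1292 exists.
Write x = 50 + 68t and require 50 + 68t ≡ 17 (mod 19), i.e. 68t ≡ 5 (mod 19).
68 ≡ 11 (mod 19), so this reads 11t ≡ 5 (mod 19). To invert 11 modulo 19: 19 = 1·11 + 8, 11 = 1·8 + 3, 8 = 2·3 + 2, 3 = 1·2 + 1, 2 = 2·1 + 0, and unwinding, 1 = 3 − 1·2 = 3 − (8 − 2·3) = −8 + 3·3 = −8 + 3·(11 − 1·8) = 3·11 − 4·8 = 3·11 − 4·(19 − 1·11) = −4·19 + 7·11. Thus 11⁻¹ ≡ 7 (mod 19).
Therefore t ≡ 7·5 = 35 ≡ 16 (mod 19).
With t = 16: x = 50 + 68·16 = 1138.
Check: 1138 mod 68 = 50, 1138 mod 19 = 17. ✓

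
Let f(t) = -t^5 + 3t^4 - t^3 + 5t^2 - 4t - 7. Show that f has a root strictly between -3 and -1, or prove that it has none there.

No.

The endpoint values f(-3) = 563 and f(-1) = 7 are both positive. Claim: f(t) > 0 for every t in (-3, -1).
Shift to the endpoint -1: with t = -1 − u (0 < u < 2), one computes f(-1 − u) = u^5 + 8u^4 + 23u^3 + 36u^2 + 34u + 7.
All 6 nonzero coefficients of this polynomial in u are positive; hence for u > 0 the value is a sum of positive terms (the constant 7 among them).
Therefore f(t) > 0 throughout (-3, -1), and f has no zero there.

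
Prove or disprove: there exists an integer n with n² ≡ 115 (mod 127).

n = 49

Take n = 49. Then 49² = 2401 = 18·127 + 115, so 49² ≡ 115 (mod 127).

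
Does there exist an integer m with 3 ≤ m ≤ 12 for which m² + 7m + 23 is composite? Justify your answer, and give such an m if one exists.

At m = 8: 8² + 7·8 + 23 = 143 = 11·13, which is composite.

m = 8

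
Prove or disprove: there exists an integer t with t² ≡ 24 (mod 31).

There is no such integer.

Apply Euler's criterion with the prime 31: 24 is a quadratic residue iff 24^15 ≡ 1 (mod 31), and a non-residue iff it is ≡ −1.
Repeated squaring mod 31: 24^2 = 576 ≡ 18; 24^4 ≡ 18² = 324 ≡ 14; 24^8 ≡ 14² = 196 ≡ 10.
Since 15 = 8 + 4 + 2 + 1, 24^15 ≡ 10 · 14 · 18 · 24; multiplying out mod 31: 10·14 = 140 ≡ 16, then 16·18 = 288 ≡ 9, then 9·24 = 216 ≡ 30. Thus 24^15 ≡ 30 ≡ −1 (mod 31).
The value −1 means 24 is a non-residue modulo 31, so t² ≡ 24 (mod 31) is impossible.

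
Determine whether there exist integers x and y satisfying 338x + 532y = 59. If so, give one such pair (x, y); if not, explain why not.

There are no such integers.

Both 338 and 532 are divisible by gcd(338, 532) = 2, hence so is any combination 338x + 532y.
However 59 leaves remainder 1 on division by 2.
So the equation is unsolvable over ℤ.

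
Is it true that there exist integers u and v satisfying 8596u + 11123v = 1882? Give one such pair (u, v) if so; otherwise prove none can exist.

Any value of 8596u + 11123v is a multiple of gcd(8596, 11123) = 7.
But 1882 is not a multiple of 7 (it leaves remainder 6).
Therefore 8596u + 11123v = 1882 has no solution in integers.

No such integers exist.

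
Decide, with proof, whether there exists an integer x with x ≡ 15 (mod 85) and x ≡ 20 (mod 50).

x = 270

Here gcd(85, 50) = 5, and both 15 and 20 leave remainder 0 mod 5, so the system is consistent.
Step through x = 15, 15 + 85, 15 + 2·85, …: the values 15, 100, 185, 270 reduce mod 50 to 15, 0, 35, 20. The value 270 hits 20.
Indeed 270 ≡ 15 (mod 85) and 270 ≡ 20 (mod 50).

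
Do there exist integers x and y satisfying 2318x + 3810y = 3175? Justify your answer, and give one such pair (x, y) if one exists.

No such integers exist.

Both 2318 and 3810 are divisible by gcd(2318, 3810) = 2, hence so is any combination 2318x + 3810y.
However 3175 leaves remainder 1 on division by 2.
So the equation is unsolvable over ℤ.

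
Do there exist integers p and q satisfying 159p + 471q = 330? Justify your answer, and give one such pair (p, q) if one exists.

p = 8, q = -2

Every value of 159p + 471q is a multiple of gcd(159, 471) = 3; since 3 ∣ 330, solutions exist.
Dividing through by 3 reduces the equation to 53p + 157q = 110.
Run the Euclidean algorithm on 157 and 53: 157 = 2·53 + 51, 53 = 1·51 + 2, 51 = 25·2 + 1, 2 = 2·1 + 0.
Back-substituting, 1 = 51 − 25·2 = 51 − 25·(53 − 1·51) = −25·53 + 26·51 = −25·53 + 26·(157 − 2·53) = 26·157 − 77·53; that is, 53·(-77) + 157·26 = 1.
Times 110: 53·(-8470) + 157·2860 = 110, so (-8470, 2860) solves it.
The general solution is p = -8470 + 157k, q = 2860 − 53k; taking k = 54 gives the smaller pair p = 8, q = -2.
Indeed 159·8 + 471·(-2) = 1272 − 942 = 330.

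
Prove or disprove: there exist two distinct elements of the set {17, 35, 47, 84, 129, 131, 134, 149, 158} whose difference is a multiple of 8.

The pair (17, 129) works.

17 mod 8 = 1 and 129 mod 8 = 1, so 129 − 17 = 112 = 14·8.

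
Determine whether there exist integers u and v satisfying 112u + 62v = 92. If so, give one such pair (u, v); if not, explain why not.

Since gcd(112, 62) = 2 and 92 = 2·46, Bézout's identity guarantees a solution.
Dividing through by 2 reduces the equation to 56u + 31v = 46.
Run the Euclidean algorithm on 56 and 31: 56 = 1·31 + 25, 31 = 1·25 + 6, 25 = 4·6 + 1, 6 = 6·1 + 0.
Unwinding: 1 = 25 − 4·6 = 25 − 4·(31 − 1·25) = −4·31 + 5·25 = −4·31 + 5·(56 − 1·31) = 5·56 − 9·31, i.e. 56·5 + 31·(-9) = 1.
Scaling by 46 gives the particular solution (u, v) = (230, -414).
Subtracting 7·31 from u and adding 7·56 to v gives the tidier solution (13, -22).
Indeed 112·13 + 62·(-22) = 1456 − 1364 = 92.

u = 13, v = -22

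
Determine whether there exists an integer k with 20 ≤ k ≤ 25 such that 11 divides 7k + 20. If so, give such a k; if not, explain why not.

At k = 20, 7·20 + 20 = 160 ≡ 6 (mod 11), and each step in k adds 7, giving residues 6, 2, 9, 5, 1, 8 for k = 20, 21, …, 25.
The residue 0 does not occur, so no k in [20, 25] makes 7k + 20 a multiple of 11.

No such integer k in that range exists.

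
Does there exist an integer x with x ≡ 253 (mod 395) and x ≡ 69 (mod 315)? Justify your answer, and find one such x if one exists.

No, no such integer exists.

gcd(395, 315) = 5. If x ≡ 253 (mod 395) and x ≡ 69 (mod 315), then x ≡ 253 (mod 5) and x ≡ 69 (mod 5).
But 253 mod 5 = 3 while 69 mod 5 = 4, a contradiction.
Hence the system has no solution.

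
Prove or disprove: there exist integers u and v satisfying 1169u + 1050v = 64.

No such integers exist.

gcd(1169, 1050) = 7, so every integer of the form 1169u + 1050v is a multiple of 7.
But 64 is not a multiple of 7 (it leaves remainder 1).
Hence no integers u, v satisfy the equation.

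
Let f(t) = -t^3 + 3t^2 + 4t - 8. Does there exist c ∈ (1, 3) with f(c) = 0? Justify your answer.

Yes, such a c exists.

f(1) = -2 and f(3) = 4, which have opposite signs.
f is continuous everywhere (it is a polynomial), in particular on [1, 3].
By the Intermediate Value Theorem f must vanish at some point of (1, 3).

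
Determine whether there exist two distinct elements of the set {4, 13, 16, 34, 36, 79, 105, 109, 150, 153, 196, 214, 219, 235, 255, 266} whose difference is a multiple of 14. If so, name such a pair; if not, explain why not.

4 mod 14 = 4 and 214 mod 14 = 4, so 214 − 4 = 210 = 15·14.

Yes: 4 and 214.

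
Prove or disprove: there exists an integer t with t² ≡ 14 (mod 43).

t = 33

Take t = 33. Then 33² = 1089 = 25·43 + 14, so 33² ≡ 14 (mod 43).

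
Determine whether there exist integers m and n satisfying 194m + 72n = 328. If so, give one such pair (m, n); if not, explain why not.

Every value of 194m + 72n is a multiple of gcd(194, 72) = 2; since 2 ∣ 328, solutions exist.
Dividing through by 2 reduces the equation to 97m + 36n = 164.
Euclidean algorithm: 97 = 2·36 + 25, 36 = 1·25 + 11, 25 = 2·11 + 3, 11 = 3·3 + 2, 3 = 1·2 + 1, 2 = 2·1 + 0.
Back-substituting, 1 = 3 − 1·2 = 3 − (11 − 3·3) = −11 + 4·3 = −11 + 4·(25 − 2·11) = 4·25 − 9·11 = 4·25 − 9·(36 − 1·25) = −9·36 + 13·25 = −9·36 + 13·(97 − 2·36) = 13·97 − 35·36; that is, 97·13 + 36·(-35) = 1.
Times 164: 97·2132 + 36·(-5740) = 164, so (2132, -5740) solves it.
The general solution is m = 2132 + 36k, n = -5740 − 97k; taking k = -59 gives the smaller pair m = 8, n = -17.
Check: 194·8 + 72·(-17) = 1552 − 1224 = 328. ✓

m = 8, n = -17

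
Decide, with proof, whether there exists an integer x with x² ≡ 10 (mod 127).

No, no such integer exists.

Apply Euler's criterion with the prime 127: 10 is a quadratic residue iff 10^63 ≡ 1 (mod 127), and a non-residue iff it is ≡ −1.
Repeated squaring mod 127: 10^2 = 100 ≡ 100; 10^4 ≡ 100² = 10000 ≡ 94; 10^8 ≡ 94² = 8836 ≡ 73; 10^16 ≡ 73² = 5329 ≡ 122; 10^32 ≡ 122² = 14884 ≡ 25.
Since 63 = 32 + 16 + 8 + 4 + 2 + 1, 10^63 ≡ 25 · 122 · 73 · 94 · 100 · 10; multiplying out mod 127: 25·122 = 3050 ≡ 2, then 2·73 = 146 ≡ 19, then 19·94 = 1786 ≡ 8, then 8·100 = 800 ≡ 38, then 38·10 = 380 ≡ 126. Thus 10^63 ≡ 126 ≡ −1 (mod 127).
The value −1 means 10 is a non-residue modulo 127, so x² ≡ 10 (mod 127) is impossible.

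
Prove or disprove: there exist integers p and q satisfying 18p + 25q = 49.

18 and 25 are coprime, so 18p + 25q ranges over all of ℤ.
Dividing repeatedly: 25 = 1·18 + 7, 18 = 2·7 + 4, 7 = 1·4 + 3, 4 = 1·3 + 1, 3 = 3·1 + 0.
Working back up the chain: 1 = 4 − 1·3 = 4 − (7 − 1·4) = −7 + 2·4 = −7 + 2·(18 − 2·7) = 2·18 − 5·7 = 2·18 − 5·(25 − 1·18) = −5·25 + 7·18. So 18·7 + 25·(-5) = 1.
Times 49: 18·343 + 25·(-245) = 49, so (343, -245) solves it.
Shifting by a multiple of (25, −18) keeps it a solution: p = 343 − 13·25 = 18, q = -245 + 13·18 = -11.
Check: 18·18 + 25·(-11) = 324 − 275 = 49. ✓

p = 18, q = -11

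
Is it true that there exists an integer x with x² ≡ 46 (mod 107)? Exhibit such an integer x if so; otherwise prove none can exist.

No, no such integer exists.

107 is prime, so by Euler's criterion 46 is a square mod 107 iff 46^((107−1)/2) = 46^53 ≡ 1 (mod 107).
Squaring successively (mod 107): 46^2 = 2116 ≡ 83; 46^4 ≡ 83² = 6889 ≡ 41; 46^8 ≡ 41² = 1681 ≡ 76; 46^16 ≡ 76² = 5776 ≡ 105; 46^32 ≡ 105² = 11025 ≡ 4.
Since 53 = 32 + 16 + 4 + 1, 46^53 ≡ 4 · 105 · 41 · 46; multiplying out mod 107: 4·105 = 420 ≡ 99, then 99·41 = 4059 ≡ 100, then 100·46 = 4600 ≡ 106. Thus 46^53 ≡ 106 ≡ −1 (mod 107).
The value −1 means 46 is a non-residue modulo 107, so x² ≡ 46 (mod 107) is impossible.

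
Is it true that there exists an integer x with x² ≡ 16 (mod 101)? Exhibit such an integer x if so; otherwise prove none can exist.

x = 97 works: 97² = 9409, and 9409 − 16 = 9393 = 93·101.

x = 97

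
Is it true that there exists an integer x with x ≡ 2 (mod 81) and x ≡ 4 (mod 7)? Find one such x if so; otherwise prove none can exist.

Since 81 and 7 share no common factor, CRT says the pair of congruences has a solution (unique mod 567).
Write x = 2 + 81t and require 2 + 81t ≡ 4 (mod 7), i.e. 81t ≡ 2 (mod 7).
81 ≡ 4 (mod 7), so this reads 4t ≡ 2 (mod 7). Since 4·2 = 8 = 1·7 + 1, the inverse of 4 mod 7 is 2.
Multiplying by 2: t ≡ 2·2 = 4 (mod 7).
Taking t = 4 gives x = 2 + 81·4 = 326.
Indeed 326 ≡ 2 (mod 81) and 326 ≡ 4 (mod 7).

x = 326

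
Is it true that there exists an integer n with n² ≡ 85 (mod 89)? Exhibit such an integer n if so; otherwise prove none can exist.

n = 68 works: 68² = 4624, and 4624 − 85 = 4539 = 51·89.

n = 68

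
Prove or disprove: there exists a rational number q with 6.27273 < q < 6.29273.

Look for a denominator N such that an integer falls strictly between N·6.27273 and N·6.29273. N = 7 works: 7·6.27273 = 43.90911 < 44 < 44.04911 = 7·6.29273.
So q = 44/7 works: it is a ratio of integers, and dividing 7·6.27273 < 44 < 7·6.29273 through by 7 gives 6.27273 < 44/7 < 6.29273.

q = 44/7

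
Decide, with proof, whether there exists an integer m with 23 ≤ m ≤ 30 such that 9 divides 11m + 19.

For m = 23, 24, …, 30 the values of 11m + 19 modulo 9 are 2, 4, 6, 8, 1, 3, 5, 7 respectively.
None is 0, so 9 never divides 11m + 19 on this range.

No, no such integer m in that range exists.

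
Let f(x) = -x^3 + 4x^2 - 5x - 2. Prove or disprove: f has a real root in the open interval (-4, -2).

No.

The endpoint values f(-4) = 146 and f(-2) = 32 are both positive. Claim: f(x) > 0 for every x in (-4, -2).
Shift to the endpoint -2: with x = -2 − u (0 < u < 2), one computes f(-2 − u) = u^3 + 10u^2 + 33u + 32.
The nonzero coefficients here are all positive, so for u > 0 every term is positive (or zero), and the constant term 32 is strictly positive.
So f is strictly positive on (-4, -2); no root exists in the interval.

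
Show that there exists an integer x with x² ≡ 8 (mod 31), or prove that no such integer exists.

x = 15

Take x = 15. Then 15² = 225 = 7·31 + 8, so 15² ≡ 8 (mod 31).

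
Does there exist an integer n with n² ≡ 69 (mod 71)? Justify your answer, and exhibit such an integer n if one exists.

No such integer exists.

Apply Euler's criterion with the prime 71: 69 is a quadratic residue iff 69^35 ≡ 1 (mod 71), and a non-residue iff it is ≡ −1.
Repeated squaring mod 71: 69^2 = 4761 ≡ 4; 69^4 ≡ 4² = 16 ≡ 16; 69^8 ≡ 16² = 256 ≡ 43; 69^16 ≡ 43² = 1849 ≡ 3; 69^32 ≡ 3² = 9 ≡ 9.
Since 35 = 32 + 2 + 1, 69^35 ≡ 9 · 4 · 69; multiplying out mod 71: 9·4 = 36 ≡ 36, then 36·69 = 2484 ≡ 70. Thus 69^35 ≡ 70 ≡ −1 (mod 71).
The value −1 means 69 is a non-residue modulo 71, so n² ≡ 69 (mod 71) is impossible.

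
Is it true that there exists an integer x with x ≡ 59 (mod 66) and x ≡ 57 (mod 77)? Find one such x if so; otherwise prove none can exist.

No such integer exists.

Reduce both congruences modulo 11, which divides 66 and 77: they say x ≡ 59 (mod 11) and x ≡ 57 (mod 11).
But 59 mod 11 = 4 while 57 mod 11 = 2, a contradiction.
So no integer satisfies both congruences.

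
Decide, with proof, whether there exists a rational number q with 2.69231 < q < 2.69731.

Scale by 23: the interval becomes (61.92313, 62.03813), which contains the integer 62.
Dividing back, 2.69231 < 62/23 < 2.69731, and 62/23 is rational.

q = 62/23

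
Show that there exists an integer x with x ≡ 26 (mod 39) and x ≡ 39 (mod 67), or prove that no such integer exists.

Since 39 and 67 share no common factor, CRT says the pair of congruences has a solution (unique mod 2613).
Write x = 26 + 39t and require 26 + 39t ≡ 39 (mod 67), i.e. 39t ≡ 13 (mod 67).
Since 39·55 = 2145 = 32·67 + 1, the inverse of 39 mod 67 is 55.
Multiplying by 55: t ≡ 55·13 = 715 ≡ 45 (mod 67).
Taking t = 45 gives x = 26 + 39·45 = 1781.
Indeed 1781 ≡ 26 (mod 39) and 1781 ≡ 39 (mod 67).

x = 1781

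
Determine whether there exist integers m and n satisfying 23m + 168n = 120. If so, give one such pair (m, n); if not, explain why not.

23 and 168 are coprime, so 23m + 168n ranges over all of ℤ.
Dividing repeatedly: 168 = 7·23 + 7, 23 = 3·7 + 2, 7 = 3·2 + 1, 2 = 2·1 + 0.
Working back up the chain: 1 = 7 − 3·2 = 7 − 3·(23 − 3·7) = −3·23 + 10·7 = −3·23 + 10·(168 − 7·23) = 10·168 − 73·23. So 23·(-73) + 168·10 = 1.
Scaling by 120 gives the particular solution (m, n) = (-8760, 1200).
Adding 53·168 to m and subtracting 53·23 from n gives the tidier solution (144, -19).
Check: 23·144 + 168·(-19) = 3312 − 3192 = 120. ✓

m = 144, n = -19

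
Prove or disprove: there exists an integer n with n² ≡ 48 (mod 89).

No, no such integer exists.

Apply Euler's criterion with the prime 89: 48 is a quadratic residue iff 48^44 ≡ 1 (mod 89), and a non-residue iff it is ≡ −1.
Squaring successively (mod 89): 48^2 = 2304 ≡ 79; 48^4 ≡ 79² = 6241 ≡ 11; 48^8 ≡ 11² = 121 ≡ 32; 48^16 ≡ 32² = 1024 ≡ 45; 48^32 ≡ 45² = 2025 ≡ 67.
Since 44 = 32 + 8 + 4, 48^44 ≡ 67 · 32 · 11; multiplying out mod 89: 67·32 = 2144 ≡ 8, then 8·11 = 88 ≡ 88. Thus 48^44 ≡ 88 ≡ −1 (mod 89).
The value −1 means 48 is a non-residue modulo 89, so n² ≡ 48 (mod 89) is impossible.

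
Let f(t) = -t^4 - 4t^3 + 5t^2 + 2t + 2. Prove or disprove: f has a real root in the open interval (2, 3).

f(2) = -22 and f(3) = -136, both negative, so a sign-change argument is unavailable; we show f keeps this sign on the whole interval.
Shift to the endpoint 2: with t = 2 + u (0 < u < 1), one computes f(2 + u) = -u^4 - 12u^3 - 43u^2 - 58u - 22.
The nonzero coefficients here are all negative, so for u > 0 every term is negative (or zero), and the constant term -22 is strictly negative.
So f is strictly negative on (2, 3); no root exists in the interval.

No such root exists.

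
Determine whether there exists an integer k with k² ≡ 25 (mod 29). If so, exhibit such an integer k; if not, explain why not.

Take k = 5. Then 5² = 25, and since 0 ≤ 25 < 29 this is already reduced: 5² ≡ 25 (mod 29).

k = 5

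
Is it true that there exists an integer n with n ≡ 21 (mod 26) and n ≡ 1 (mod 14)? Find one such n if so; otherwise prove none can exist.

n = 99

Here gcd(26, 14) = 2, and both 21 and 1 leave remainder 1 mod 2, so the system is consistent.
List candidates n ≡ 21 (mod 26): 21, 47, 73, 99. Modulo 14 these are 7, 5, 3, 1; 99 gives 1 as required.
Indeed 99 ≡ 21 (mod 26) and 99 ≡ 1 (mod 14).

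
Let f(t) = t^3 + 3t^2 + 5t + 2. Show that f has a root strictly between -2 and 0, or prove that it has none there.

f(-2) = -4 and f(0) = 2, which have opposite signs.
f is continuous everywhere (it is a polynomial), in particular on [-2, 0].
By the Intermediate Value Theorem f must vanish at some point of (-2, 0).

Yes, f has a root in the interval.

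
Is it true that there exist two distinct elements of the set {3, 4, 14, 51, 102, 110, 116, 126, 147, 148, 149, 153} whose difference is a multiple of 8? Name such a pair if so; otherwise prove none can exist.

3 and 51 are such a pair.

Both 3 and 51 leave remainder 3 on division by 8; their difference 48 = 6·8 is a multiple of 8.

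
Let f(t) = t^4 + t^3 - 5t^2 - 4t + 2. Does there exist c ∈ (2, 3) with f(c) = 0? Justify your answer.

f(2) = -2 and f(3) = 53, which have opposite signs.
As a polynomial, f is continuous on every closed interval.
By the Intermediate Value Theorem f must vanish at some point of (2, 3).

Such a root exists.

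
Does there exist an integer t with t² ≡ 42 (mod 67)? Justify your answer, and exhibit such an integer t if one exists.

No such integer exists.

Apply Euler's criterion with the prime 67: 42 is a quadratic residue iff 42^33 ≡ 1 (mod 67), and a non-residue iff it is ≡ −1.
Repeated squaring mod 67: 42^2 = 1764 ≡ 22; 42^4 ≡ 22² = 484 ≡ 15; 42^8 ≡ 15² = 225 ≡ 24; 42^16 ≡ 24² = 576 ≡ 40; 42^32 ≡ 40² = 1600 ≡ 59.
Since 33 = 32 + 1, 42^33 ≡ 59 · 42; multiplying out mod 67: 59·42 = 2478 ≡ 66. Thus 42^33 ≡ 66 ≡ −1 (mod 67).
By Euler's criterion 42 is a quadratic non-residue mod 67: no t satisfies t² ≡ 42 (mod 67).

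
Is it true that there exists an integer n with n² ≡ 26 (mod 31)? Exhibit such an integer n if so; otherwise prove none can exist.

31 is prime, so by Euler's criterion 26 is a square mod 31 iff 26^((31−1)/2) = 26^15 ≡ 1 (mod 31).
Squaring successively (mod 31): 26^2 = 676 ≡ 25; 26^4 ≡ 25² = 625 ≡ 5; 26^8 ≡ 5² = 25 ≡ 25.
Since 15 = 8 + 4 + 2 + 1, 26^15 ≡ 25 · 5 · 25 · 26; multiplying out mod 31: 25·5 = 125 ≡ 1, then 1·25 = 25 ≡ 25, then 25·26 = 650 ≡ 30. Thus 26^15 ≡ 30 ≡ −1 (mod 31).
By Euler's criterion 26 is a quadratic non-residue mod 31: no n satisfies n² ≡ 26 (mod 31).

No such integer exists.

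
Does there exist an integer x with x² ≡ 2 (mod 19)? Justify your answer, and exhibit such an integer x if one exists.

No such integer exists.

Since (19 − x)² ≡ x² (mod 19), it suffices to square x = 0, 1, …, 9: the residues are 0, 1, 4, 9, 16, 6, 17, 11, 7, 5.
So the quadratic residues mod 19 are {0, 1, 4, 5, 6, 7, 9, 11, 16, 17}, and 2 is not among them.
Hence no integer x has x² ≡ 2 (mod 19).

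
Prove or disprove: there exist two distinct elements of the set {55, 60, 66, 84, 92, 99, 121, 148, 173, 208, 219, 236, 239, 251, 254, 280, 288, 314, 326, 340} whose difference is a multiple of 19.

Reduce each element mod 19: 55↦17, 60↦3, 66↦9, 84↦8, 92↦16, 99↦4, 121↦7, 148↦15, 173↦2, 208↦18, 219↦10, 236↦8, 239↦11, 251↦4, 254↦7, 280↦14, 288↦3, 314↦10, 326↦3, 340↦17. The residue 17 repeats (at 55 and 340), and 340 − 55 = 285 = 15·19.

Yes: 55 and 340.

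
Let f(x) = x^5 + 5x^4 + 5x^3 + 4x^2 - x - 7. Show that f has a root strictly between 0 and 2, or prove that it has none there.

f(0) = -7 and f(2) = 159, which have opposite signs.
As a polynomial, f is continuous on every closed interval.
By the Intermediate Value Theorem, f takes the value 0 somewhere in the open interval.

Yes, f has a root in the interval.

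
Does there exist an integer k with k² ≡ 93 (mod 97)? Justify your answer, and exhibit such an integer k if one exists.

k = 53 works: 53² = 2809, and 2809 − 93 = 2716 = 28·97.

k = 53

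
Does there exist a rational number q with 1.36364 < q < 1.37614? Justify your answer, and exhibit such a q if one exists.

q = 11/8

Look for a denominator N such that an integer falls strictly between N·1.36364 and N·1.37614. N = 8 works: 8·1.36364 = 10.90912 < 11 < 11.00912 = 8·1.37614.
So q = 11/8 works: it is a ratio of integers, and dividing 8·1.36364 < 11 < 8·1.37614 through by 8 gives 1.36364 < 11/8 < 1.37614.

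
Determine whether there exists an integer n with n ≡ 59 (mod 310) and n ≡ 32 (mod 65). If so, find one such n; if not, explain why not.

There is no such integer.

Both moduli are multiples of 5 = gcd(310, 65), so any solution would satisfy n ≡ 59 and n ≡ 32 modulo 5 simultaneously.
However 59 ≡ 4 and 32 ≡ 2 (mod 5), and 4 ≠ 2.
Therefore no such n exists.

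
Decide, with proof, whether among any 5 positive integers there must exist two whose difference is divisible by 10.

Consider the 5 integers 44, 45, …, 48. They lie in distinct residue classes modulo 10, since 5 ≤ 10.
The differences between them range over 1, …, 4, none of which is divisible by 10.

No, the set {44, 45, 46, 47, 48} is a counterexample.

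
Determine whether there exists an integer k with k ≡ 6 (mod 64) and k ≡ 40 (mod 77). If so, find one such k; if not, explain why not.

k = 1734

Since 64 and 77 share no common factor, CRT says the pair of congruences has a solution (unique mod 4928).
Write k = 6 + 64t and require 6 + 64t ≡ 40 (mod 77), i.e. 64t ≡ 34 (mod 77).
Since 64·71 = 4544 = 59·77 + 1, the inverse of 64 mod 77 is 71.
Therefore t ≡ 71·34 = 2414 ≡ 27 (mod 77).
Taking t = 27 gives k = 6 + 64·27 = 1734.
Verify: 1734 = 27·64 + 6 and 1734 = 22·77 + 40. ✓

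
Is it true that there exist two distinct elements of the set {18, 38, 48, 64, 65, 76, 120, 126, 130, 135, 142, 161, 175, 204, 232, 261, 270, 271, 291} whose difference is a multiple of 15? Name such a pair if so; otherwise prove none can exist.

The pair (18, 48) works.

Both 18 and 48 leave remainder 3 on division by 15; their difference 30 = 2·15 is a multiple of 15.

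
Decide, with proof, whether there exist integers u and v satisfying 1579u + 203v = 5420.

u = 60, v = -440

1579 and 203 are coprime, so 1579u + 203v ranges over all of ℤ.
Run the Euclidean algorithm on 1579 and 203: 1579 = 7·203 + 158, 203 = 1·158 + 45, 158 = 3·45 + 23, 45 = 1·23 + 22, 23 = 1·22 + 1, 22 = 22·1 + 0.
Working back up the chain: 1 = 23 − 1·22 = 23 − (45 − 1·23) = −45 + 2·23 = −45 + 2·(158 − 3·45) = 2·158 − 7·45 = 2·158 − 7·(203 − 1·158) = −7·203 + 9·158 = −7·203 + 9·(1579 − 7·203) = 9·1579 − 70·203. So 1579·9 + 203·(-70) = 1.
Scaling by 5420 gives the particular solution (u, v) = (48780, -379400).
Subtracting 240·203 from u and adding 240·1579 to v gives the tidier solution (60, -440).
Check: 1579·60 + 203·(-440) = 94740 − 89320 = 5420. ✓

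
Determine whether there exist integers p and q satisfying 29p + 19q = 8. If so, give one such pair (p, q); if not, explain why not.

p = 16, q = -24

29 and 19 are coprime, so 29p + 19q ranges over all of ℤ.
Euclidean algorithm: 29 = 1·19 + 10, 19 = 1·10 + 9, 10 = 1·9 + 1, 9 = 9·1 + 0.
Back-substituting, 1 = 10 − 1·9 = 10 − (19 − 1·10) = −19 + 2·10 = −19 + 2·(29 − 1·19) = 2·29 − 3·19; that is, 29·2 + 19·(-3) = 1.
Scaling by 8 gives the particular solution (p, q) = (16, -24).
Check: 29·16 + 19·(-24) = 464 − 456 = 8. ✓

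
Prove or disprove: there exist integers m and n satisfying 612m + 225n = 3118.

No, no such integers exist.

Any value of 612m + 225n is a multiple of gcd(612, 225) = 9.
However 3118 leaves remainder 4 on division by 9.
So the equation is unsolvable over ℤ.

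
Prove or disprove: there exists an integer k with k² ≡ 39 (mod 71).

Apply Euler's criterion with the prime 71: 39 is a quadratic residue iff 39^35 ≡ 1 (mod 71), and a non-residue iff it is ≡ −1.
Squaring successively (mod 71): 39^2 = 1521 ≡ 30; 39^4 ≡ 30² = 900 ≡ 48; 39^8 ≡ 48² = 2304 ≡ 32; 39^16 ≡ 32² = 1024 ≡ 30; 39^32 ≡ 30² = 900 ≡ 48.
Since 35 = 32 + 2 + 1, 39^35 ≡ 48 · 30 · 39; multiplying out mod 71: 48·30 = 1440 ≡ 20, then 20·39 = 780 ≡ 70. Thus 39^35 ≡ 70 ≡ −1 (mod 71).
By Euler's criterion 39 is a quadratic non-residue mod 71: no k satisfies k² ≡ 39 (mod 71).

No, no such integer exists.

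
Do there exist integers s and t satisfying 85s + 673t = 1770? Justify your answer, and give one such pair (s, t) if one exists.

s = 100, t = -10

Since gcd(85, 673) = 1, every integer is an integer combination of 85 and 673.
Dividing repeatedly: 673 = 7·85 + 78, 85 = 1·78 + 7, 78 = 11·7 + 1, 7 = 7·1 + 0.
Back-substituting, 1 = 78 − 11·7 = 78 − 11·(85 − 1·78) = −11·85 + 12·78 = −11·85 + 12·(673 − 7·85) = 12·673 − 95·85; that is, 85·(-95) + 673·12 = 1.
Multiplying through by 1770: s = (-95)·1770 = -168150, t = 12·1770 = 21240 is a solution.
Shifting by a multiple of (673, −85) keeps it a solution: s = -168150 + 250·673 = 100, t = 21240 − 250·85 = -10.
Check: 85·100 + 673·(-10) = 8500 − 6730 = 1770. ✓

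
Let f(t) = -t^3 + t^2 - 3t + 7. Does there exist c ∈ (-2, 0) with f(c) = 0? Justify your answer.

f(-2) = 25 and f(0) = 7, both positive.
The derivative f'(t) = -3t^2 + 2t - 3 is a quadratic with discriminant 2² − 4·(-3)·(-3) = -32 < 0; it never vanishes, so it is always negative (sign of the leading coefficient).
Hence f is strictly decreasing on ℝ, and in particular on [-2, 0]. A strictly monotone function with same-sign endpoint values stays positive on the whole interval, so f has no zero in (-2, 0).

No.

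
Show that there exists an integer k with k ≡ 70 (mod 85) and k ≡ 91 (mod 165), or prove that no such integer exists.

No, no such integer exists.

Both moduli are multiples of 5 = gcd(85, 165), so any solution would satisfy k ≡ 70 and k ≡ 91 modulo 5 simultaneously.
However 70 ≡ 0 and 91 ≡ 1 (mod 5), and 0 ≠ 1.
So no integer satisfies both congruences.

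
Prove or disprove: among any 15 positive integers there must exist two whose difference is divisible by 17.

Try 15 consecutive integers, 71, 72, …, 85. Their remainders mod 17 are 3, 4, 5, 6, 7, 8, 9, 10, 11, 12, 13, 14, 15, 16, 0 — pairwise different, as any 15 ≤ 17 consecutive integers have distinct residues.
Any two of them differ by at most 14 < 17 and by at least 1, so no difference is a multiple of 17.

No; for instance {71, 72, 73, 74, 75, 76, 77, 78, 79, 80, 81, 82, 83, 84, 85} is a counterexample.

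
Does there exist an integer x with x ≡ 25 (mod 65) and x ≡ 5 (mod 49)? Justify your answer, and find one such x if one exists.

The moduli 65 and 49 are coprime, so by the Chinese Remainder Theorem a unique solution modulo 3185 exists.
Any solution of the first congruence is x = 25 + 65t; substituting into the second, 65t ≡ 5 − 25 ≡ 29 (mod 49).
65 ≡ 16 (mod 49), so this reads 16t ≡ 29 (mod 49). Invert 16 mod 49 by the Euclidean algorithm: 49 = 3·16 + 1, 16 = 16·1 + 0; back-substituting, 1 = 49 − 3·16. Hence 16·(-3) ≡ 1, so 16⁻¹ ≡ -3 ≡ 46 (mod 49).
Multiplying by 46: t ≡ 46·29 = 1334 ≡ 11 (mod 49).
With t = 11: x = 25 + 65·11 = 740.
Indeed 740 ≡ 25 (mod 65) and 740 ≡ 5 (mod 49).

x = 740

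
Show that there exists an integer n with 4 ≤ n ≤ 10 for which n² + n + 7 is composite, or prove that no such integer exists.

n = 7

At n = 7: 7² + 7 + 7 = 63 = 3·21, which is composite.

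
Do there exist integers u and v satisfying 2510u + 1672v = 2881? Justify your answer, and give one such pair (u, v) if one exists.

No, no such integers exist.

Any value of 2510u + 1672v is a multiple of gcd(2510, 1672) = 2.
But 2881 = 2·1440 + 1, so 2 ∤ 2881.
Therefore 2510u + 1672v = 2881 has no solution in integers.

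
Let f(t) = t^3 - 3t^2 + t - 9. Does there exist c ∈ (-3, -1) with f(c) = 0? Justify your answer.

No.

The endpoint values f(-3) = -66 and f(-1) = -14 are both negative. Claim: f(t) < 0 for every t in (-3, -1).
Shift to the endpoint -1: with t = -1 − u (0 < u < 2), one computes f(-1 − u) = -u^3 - 6u^2 - 10u - 14.
All 4 nonzero coefficients of this polynomial in u are negative; hence for u > 0 the value is a sum of negative terms (the constant -14 among them).
So f is strictly negative on (-3, -1); no root exists in the interval.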